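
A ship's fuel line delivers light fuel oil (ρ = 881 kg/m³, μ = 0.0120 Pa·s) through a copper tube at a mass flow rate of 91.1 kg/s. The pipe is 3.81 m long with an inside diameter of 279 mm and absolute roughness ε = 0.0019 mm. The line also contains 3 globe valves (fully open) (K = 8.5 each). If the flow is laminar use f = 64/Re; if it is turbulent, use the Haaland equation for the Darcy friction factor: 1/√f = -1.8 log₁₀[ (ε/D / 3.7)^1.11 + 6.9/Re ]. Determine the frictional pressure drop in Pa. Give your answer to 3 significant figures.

ΔP ≈ 32500 Pa

A = πD²/4 = π(0.279)²/4 = 0.06114 m²; mean velocity V = ṁ/(ρA) = 91.1/(881 · 0.06114) = 1.691 m/s.
Reynolds number Re = ρVD/μ = 881 · 1.691 · 0.279 / 0.012 = 3.465e+04.
Re > 4000 → turbulent. Relative roughness ε/D = 1.9e-06/0.279 = 6.81e-06. Haaland: 1/√f = -1.8 log₁₀[(6.81e-06/3.7)^1.11 + 6.9/3.465e+04] = -1.8 log₁₀[4.31e-07 + 0.000199] = 6.66, so f = 0.02255.
Total minor-loss coefficient ΣK = 3·8.5 = 25.5.
ΔP = [f·L/D + ΣK]·(ρV²/2) = [0.02255·3.81/0.279 + 25.5]·(881·1.691²/2) = [0.3079 + 25.5]·1260 = 3.252e+04 Pa.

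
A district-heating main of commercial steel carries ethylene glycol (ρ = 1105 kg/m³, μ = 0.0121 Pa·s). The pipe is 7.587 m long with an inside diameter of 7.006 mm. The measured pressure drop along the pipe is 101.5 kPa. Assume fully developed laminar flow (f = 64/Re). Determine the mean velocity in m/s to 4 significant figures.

V ≈ 1.696 m/s

For laminar flow, f = 64/Re with Re = ρVD/μ, so Darcy-Weisbach reduces to ΔP = 32μLV/D². Solving for V: V = ΔP·D²/(32μL) = 1.015e+05·(0.007006)²/(32·0.0121·7.587) = 1.696 m/s.
Check: Re = ρVD/μ = 1105·1.696·0.007006/0.0121 = 1085 < 2300, so the laminar assumption holds.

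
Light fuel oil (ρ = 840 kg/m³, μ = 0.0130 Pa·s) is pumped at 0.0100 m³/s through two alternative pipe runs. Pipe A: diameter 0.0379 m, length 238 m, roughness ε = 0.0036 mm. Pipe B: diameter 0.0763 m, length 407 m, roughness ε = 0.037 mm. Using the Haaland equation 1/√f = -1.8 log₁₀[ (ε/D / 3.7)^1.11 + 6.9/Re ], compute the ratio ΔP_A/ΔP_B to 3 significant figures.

ΔP_A/ΔP_B ≈ 15.9

Pipe A: V = Q/A = 0.01/0.001128 = 8.864 m/s; Re = 2.171e+04; ε/D = 9.5e-05; Haaland → f = 0.02538; ΔP_A = f(L/D)(ρV²/2) = 5.26e+06 Pa.
Pipe B: V = Q/A = 0.01/0.004572 = 2.187 m/s; Re = 1.078e+04; ε/D = 0.000485; Haaland → f = 0.03087; ΔP_B = f(L/D)(ρV²/2) = 3.308e+05 Pa.
ΔP_A/ΔP_B = 5.26e+06/3.308e+05 = 15.9.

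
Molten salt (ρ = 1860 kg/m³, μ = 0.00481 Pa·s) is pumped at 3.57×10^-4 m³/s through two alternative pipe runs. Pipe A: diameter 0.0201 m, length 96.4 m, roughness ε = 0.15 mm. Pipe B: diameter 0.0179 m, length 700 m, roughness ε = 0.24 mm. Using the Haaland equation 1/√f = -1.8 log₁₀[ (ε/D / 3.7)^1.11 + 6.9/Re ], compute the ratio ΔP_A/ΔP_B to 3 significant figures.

Pipe A: V = Q/A = 0.000357/0.0003173 = 1.125 m/s; Re = 8745; ε/D = 0.00746; Haaland → f = 0.04103; ΔP_A = f(L/D)(ρV²/2) = 2.316e+05 Pa.
Pipe B: V = Q/A = 0.000357/0.0002516 = 1.419 m/s; Re = 9820; ε/D = 0.0134; Haaland → f = 0.04652; ΔP_B = f(L/D)(ρV²/2) = 3.405e+06 Pa.
ΔP_A/ΔP_B = 2.316e+05/3.405e+06 = 0.0680.

ΔP_A/ΔP_B ≈ 0.0680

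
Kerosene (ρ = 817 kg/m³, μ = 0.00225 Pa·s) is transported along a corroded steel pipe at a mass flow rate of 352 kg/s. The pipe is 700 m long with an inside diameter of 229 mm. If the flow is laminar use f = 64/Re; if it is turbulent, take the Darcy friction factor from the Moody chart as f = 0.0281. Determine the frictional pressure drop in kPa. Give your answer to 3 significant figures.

A = πD²/4 = π(0.229)²/4 = 0.04119 m²; mean velocity V = ṁ/(ρA) = 352/(817 · 0.04119) = 10.46 m/s.
Reynolds number Re = ρVD/μ = 817 · 10.46 · 0.229 / 0.00225 = 8.698e+05.
Re > 4000 → turbulent; use the Moody-chart value f = 0.0281.
Darcy-Weisbach: ΔP = f(L/D)(ρV²/2) = 0.0281·(700/0.229)·(817·10.46²/2) = 0.0281·3057·4.47e+04 = 3.84e+06 Pa.
ΔP = 3.84e+06 Pa = 3840 kPa.

ΔP ≈ 3840 kPa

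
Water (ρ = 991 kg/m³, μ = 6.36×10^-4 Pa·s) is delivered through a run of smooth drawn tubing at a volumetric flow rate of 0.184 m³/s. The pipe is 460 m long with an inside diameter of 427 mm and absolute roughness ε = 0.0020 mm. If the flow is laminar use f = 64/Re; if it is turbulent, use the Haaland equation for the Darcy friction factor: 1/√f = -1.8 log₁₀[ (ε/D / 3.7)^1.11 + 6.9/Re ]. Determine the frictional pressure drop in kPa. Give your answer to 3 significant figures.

ΔP ≈ 10.5 kPa

Cross-sectional area A = πD²/4 = π(0.427)²/4 = 0.1432 m²; mean velocity V = Q/A = 0.184/0.1432 = 1.285 m/s.
Reynolds number Re = ρVD/μ = 991 · 1.285 · 0.427 / 0.000636 = 8.549e+05.
Re > 4000 → turbulent. Relative roughness ε/D = 2e-06/0.427 = 4.68e-06. Haaland: 1/√f = -1.8 log₁₀[(4.68e-06/3.7)^1.11 + 6.9/8.549e+05] = -1.8 log₁₀[2.84e-07 + 8.07e-06] = 9.14, so f = 0.01197.
Darcy-Weisbach: ΔP = f(L/D)(ρV²/2) = 0.01197·(460/0.427)·(991·1.285²/2) = 0.01197·1077·818.1 = 1.055e+04 Pa.
ΔP = 1.055e+04 Pa = 10.5 kPa.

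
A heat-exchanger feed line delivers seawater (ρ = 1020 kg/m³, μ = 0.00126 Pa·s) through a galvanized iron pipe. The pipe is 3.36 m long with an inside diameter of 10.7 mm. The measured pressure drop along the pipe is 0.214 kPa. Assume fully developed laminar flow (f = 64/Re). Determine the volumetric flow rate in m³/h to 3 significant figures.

For laminar flow, f = 64/Re with Re = ρVD/μ, so Darcy-Weisbach reduces to ΔP = 32μLV/D². Solving for V: V = ΔP·D²/(32μL) = 214·(0.0107)²/(32·0.00126·3.36) = 0.1809 m/s.
Check: Re = ρVD/μ = 1020·0.1809·0.0107/0.00126 = 1567 < 2300, so the laminar assumption holds.
Q = V·A = 0.1809·(π/4·0.0107²) = 1.626e-05 m³/s = 0.0585 m³/h.

Q ≈ 0.0585 m³/h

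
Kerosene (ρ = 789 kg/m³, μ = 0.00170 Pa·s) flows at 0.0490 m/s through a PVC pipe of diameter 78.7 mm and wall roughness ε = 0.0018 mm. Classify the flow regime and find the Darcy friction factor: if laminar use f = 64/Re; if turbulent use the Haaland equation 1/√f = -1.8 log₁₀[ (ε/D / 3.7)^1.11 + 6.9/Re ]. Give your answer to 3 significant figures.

Re = ρVD/μ = 789·0.049·0.0787/0.0017 = 1790.
Re < 2300 → laminar, so f = 64/Re = 0.03576 (roughness is irrelevant in laminar flow).

f ≈ 0.0358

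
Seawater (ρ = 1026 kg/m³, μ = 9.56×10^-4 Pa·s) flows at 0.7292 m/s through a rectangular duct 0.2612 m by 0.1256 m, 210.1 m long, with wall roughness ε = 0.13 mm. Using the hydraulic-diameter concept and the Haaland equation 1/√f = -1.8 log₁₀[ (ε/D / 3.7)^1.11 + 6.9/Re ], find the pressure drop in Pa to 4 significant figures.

Hydraulic diameter D_h = 4A/P = 4·(0.2612·0.1256)/(2·(0.2612+0.1256)) = 0.1312/0.7736 = 0.1696 m.
Re = ρVD_h/μ = 1026·0.7292·0.1696/0.000956 = 1.328e+05.
ε/D_h = 0.00013/0.1696 = 0.000766; Haaland gives 1/√f = -1.8 log₁₀[8.15e-05+5.2e-05] = 6.974, so f = 0.02056.
ΔP = f(L/D_h)(ρV²/2) = 0.02056·210.1/0.1696·272.8 = 6946 Pa.

ΔP ≈ 6946 Pa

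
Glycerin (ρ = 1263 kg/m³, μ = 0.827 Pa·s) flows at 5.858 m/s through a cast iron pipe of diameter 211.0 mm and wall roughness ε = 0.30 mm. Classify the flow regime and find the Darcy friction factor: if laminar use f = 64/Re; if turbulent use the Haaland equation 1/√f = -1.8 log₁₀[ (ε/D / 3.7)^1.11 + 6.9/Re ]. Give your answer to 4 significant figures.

f ≈ 0.03390

Re = ρVD/μ = 1263·5.858·0.211/0.827 = 1888.
Re < 2300 → laminar, so f = 64/Re = 0.0339 (roughness is irrelevant in laminar flow).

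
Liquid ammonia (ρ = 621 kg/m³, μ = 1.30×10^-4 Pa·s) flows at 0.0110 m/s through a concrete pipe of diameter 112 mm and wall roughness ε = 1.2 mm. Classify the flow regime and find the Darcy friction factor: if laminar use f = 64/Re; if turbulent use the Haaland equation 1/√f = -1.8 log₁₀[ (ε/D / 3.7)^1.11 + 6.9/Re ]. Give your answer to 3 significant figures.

f ≈ 0.0467

Re = ρVD/μ = 621·0.011·0.112/0.00013 = 5885.
Re > 4000 → turbulent. ε/D = 0.0012/0.112 = 0.0107; Haaland: 1/√f = -1.8 log₁₀[0.00152 + 0.00117] = 4.625, so f = 0.04675.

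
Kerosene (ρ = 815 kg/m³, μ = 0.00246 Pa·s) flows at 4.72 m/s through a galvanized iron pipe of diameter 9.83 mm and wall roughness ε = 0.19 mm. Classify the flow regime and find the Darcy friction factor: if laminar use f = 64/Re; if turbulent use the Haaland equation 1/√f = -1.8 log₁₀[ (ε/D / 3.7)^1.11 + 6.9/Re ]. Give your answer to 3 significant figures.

Re = ρVD/μ = 815·4.72·0.00983/0.00246 = 1.537e+04.
Re > 4000 → turbulent. ε/D = 0.00019/0.00983 = 0.0193; Haaland: 1/√f = -1.8 log₁₀[0.00293 + 0.000449] = 4.448, so f = 0.05054.

f ≈ 0.0505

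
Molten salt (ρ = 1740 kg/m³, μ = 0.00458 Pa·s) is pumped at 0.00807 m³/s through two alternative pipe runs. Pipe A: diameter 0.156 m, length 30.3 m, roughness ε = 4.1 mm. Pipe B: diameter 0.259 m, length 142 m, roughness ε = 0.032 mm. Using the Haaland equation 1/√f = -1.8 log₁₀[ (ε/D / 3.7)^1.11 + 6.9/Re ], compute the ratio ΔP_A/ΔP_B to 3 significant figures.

Pipe A: V = Q/A = 0.00807/0.01911 = 0.4222 m/s; Re = 2.502e+04; ε/D = 0.0263; Haaland → f = 0.05557; ΔP_A = f(L/D)(ρV²/2) = 1674 Pa.
Pipe B: V = Q/A = 0.00807/0.05269 = 0.1532 m/s; Re = 1.507e+04; ε/D = 0.000124; Haaland → f = 0.02785; ΔP_B = f(L/D)(ρV²/2) = 311.6 Pa.
ΔP_A/ΔP_B = 1674/311.6 = 5.37.

ΔP_A/ΔP_B ≈ 5.37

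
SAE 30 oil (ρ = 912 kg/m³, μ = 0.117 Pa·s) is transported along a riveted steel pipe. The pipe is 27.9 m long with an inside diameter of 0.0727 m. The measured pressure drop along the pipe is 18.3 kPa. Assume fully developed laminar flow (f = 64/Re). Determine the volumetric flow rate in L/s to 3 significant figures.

For laminar flow, f = 64/Re with Re = ρVD/μ, so Darcy-Weisbach reduces to ΔP = 32μLV/D². Solving for V: V = ΔP·D²/(32μL) = 1.83e+04·(0.0727)²/(32·0.117·27.9) = 0.9259 m/s.
Check: Re = ρVD/μ = 912·0.9259·0.0727/0.117 = 524.7 < 2300, so the laminar assumption holds.
Q = V·A = 0.9259·(π/4·0.0727²) = 0.003844 m³/s = 3.84 L/s.

Q ≈ 3.84 L/s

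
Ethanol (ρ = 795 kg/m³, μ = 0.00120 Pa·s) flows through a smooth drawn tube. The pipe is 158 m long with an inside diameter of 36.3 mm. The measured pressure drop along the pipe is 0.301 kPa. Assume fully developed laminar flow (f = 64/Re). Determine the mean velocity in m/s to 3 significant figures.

For laminar flow, f = 64/Re with Re = ρVD/μ, so Darcy-Weisbach reduces to ΔP = 32μLV/D². Solving for V: V = ΔP·D²/(32μL) = 301·(0.0363)²/(32·0.0012·158) = 0.06537 m/s.
Check: Re = ρVD/μ = 795·0.06537·0.0363/0.0012 = 1572 < 2300, so the laminar assumption holds.

V ≈ 0.0654 m/s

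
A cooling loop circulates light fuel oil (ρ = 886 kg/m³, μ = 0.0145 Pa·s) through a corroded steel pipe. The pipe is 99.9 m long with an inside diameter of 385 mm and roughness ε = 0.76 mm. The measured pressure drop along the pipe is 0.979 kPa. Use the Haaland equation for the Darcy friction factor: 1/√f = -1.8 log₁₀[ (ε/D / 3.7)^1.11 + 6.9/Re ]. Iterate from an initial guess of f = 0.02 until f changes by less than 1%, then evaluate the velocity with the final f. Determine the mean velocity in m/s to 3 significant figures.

Rearranging Darcy-Weisbach: V = √(2·ΔP·D/(f·L·ρ)). With ε/D = 0.00076/0.385 = 0.00197, iterate starting from f = 0.02:
  f = 0.02 → V = √(2·979·0.385/(0.02·99.9·886)) = 0.6526 m/s; Re = ρVD/μ = 1.535e+04; f → 0.03079
  f = 0.03079 → V = 0.5259 m/s; Re = 1.237e+04; f → 0.03207
  f = 0.03207 → V = 0.5153 m/s; Re = 1.212e+04; f → 0.0322
Converged (Δf/f < 1%). With the final f = 0.0322: V = √(2·979·0.385/(0.0322·99.9·886)) = 0.5143 m/s.

V ≈ 0.514 m/s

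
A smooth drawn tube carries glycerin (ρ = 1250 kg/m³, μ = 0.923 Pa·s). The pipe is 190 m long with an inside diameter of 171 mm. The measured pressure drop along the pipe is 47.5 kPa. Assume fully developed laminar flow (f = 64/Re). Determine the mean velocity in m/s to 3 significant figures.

V ≈ 0.248 m/s

For laminar flow, f = 64/Re with Re = ρVD/μ, so Darcy-Weisbach reduces to ΔP = 32μLV/D². Solving for V: V = ΔP·D²/(32μL) = 4.75e+04·(0.171)²/(32·0.923·190) = 0.2475 m/s.
Check: Re = ρVD/μ = 1250·0.2475·0.171/0.923 = 57.32 < 2300, so the laminar assumption holds.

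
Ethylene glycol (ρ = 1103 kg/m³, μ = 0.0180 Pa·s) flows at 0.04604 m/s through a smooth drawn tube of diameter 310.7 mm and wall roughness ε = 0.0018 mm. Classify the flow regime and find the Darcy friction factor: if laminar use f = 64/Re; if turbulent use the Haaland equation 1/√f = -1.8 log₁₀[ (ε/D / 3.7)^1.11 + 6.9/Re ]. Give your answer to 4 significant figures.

Re = ρVD/μ = 1103·0.04604·0.3107/0.018 = 876.6.
Re < 2300 → laminar, so f = 64/Re = 0.07301 (roughness is irrelevant in laminar flow).

f ≈ 0.07301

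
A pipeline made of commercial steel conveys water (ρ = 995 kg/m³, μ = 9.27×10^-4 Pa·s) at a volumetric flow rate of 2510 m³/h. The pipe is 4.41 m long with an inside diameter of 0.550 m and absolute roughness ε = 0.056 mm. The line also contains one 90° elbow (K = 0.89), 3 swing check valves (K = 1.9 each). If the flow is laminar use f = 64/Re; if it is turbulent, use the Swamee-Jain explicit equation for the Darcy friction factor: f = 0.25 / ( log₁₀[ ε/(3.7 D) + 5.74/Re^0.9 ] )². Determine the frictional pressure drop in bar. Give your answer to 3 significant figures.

Q = 2510 m³/h = 2510/3600 = 0.6972 m³/s.
Cross-sectional area A = πD²/4 = π(0.55)²/4 = 0.2376 m²; mean velocity V = Q/A = 0.6972/0.2376 = 2.935 m/s.
Reynolds number Re = ρVD/μ = 995 · 2.935 · 0.55 / 0.000927 = 1.732e+06.
Re > 4000 → turbulent. Relative roughness ε/D = 5.6e-05/0.55 = 0.000102. Swamee-Jain: f = 0.25/(log₁₀[0.000102/3.7 + 5.74/1.732e+06^0.9])² = 0.25/(log₁₀[2.75e-05 + 1.39e-05])² = 0.25/(-4.382)² = 0.01302.
Total minor-loss coefficient ΣK = 1·0.89 + 3·1.9 = 6.59.
ΔP = [f·L/D + ΣK]·(ρV²/2) = [0.01302·4.41/0.55 + 6.59]·(995·2.935²/2) = [0.1044 + 6.59]·4285 = 2.868e+04 Pa.
ΔP = 2.868e+04 Pa = 0.287 bar.

ΔP ≈ 0.287 bar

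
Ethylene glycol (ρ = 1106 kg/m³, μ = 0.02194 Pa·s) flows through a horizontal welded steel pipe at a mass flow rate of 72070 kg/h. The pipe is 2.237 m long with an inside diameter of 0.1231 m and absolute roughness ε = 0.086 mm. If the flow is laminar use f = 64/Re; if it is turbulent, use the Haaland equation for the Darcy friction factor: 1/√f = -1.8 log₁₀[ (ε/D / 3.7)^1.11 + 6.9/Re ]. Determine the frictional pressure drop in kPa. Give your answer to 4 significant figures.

ΔP ≈ 0.7492 kPa

ṁ = 72070 kg/h = 72070/3600 = 20.02 kg/s.
A = πD²/4 = π(0.1231)²/4 = 0.0119 m²; mean velocity V = ṁ/(ρA) = 20.02/(1106 · 0.0119) = 1.521 m/s.
Reynolds number Re = ρVD/μ = 1106 · 1.521 · 0.1231 / 0.0219 = 9438.
Re > 4000 → turbulent. Relative roughness ε/D = 8.6e-05/0.1231 = 0.000699. Haaland: 1/√f = -1.8 log₁₀[(0.000699/3.7)^1.11 + 6.9/9438] = -1.8 log₁₀[7.35e-05 + 0.000731] = 5.57, so f = 0.03223.
Darcy-Weisbach: ΔP = f(L/D)(ρV²/2) = 0.03223·(2.237/0.1231)·(1106·1.521²/2) = 0.03223·18.17·1279 = 749.2 Pa.
ΔP = 749.2 Pa = 0.7492 kPa.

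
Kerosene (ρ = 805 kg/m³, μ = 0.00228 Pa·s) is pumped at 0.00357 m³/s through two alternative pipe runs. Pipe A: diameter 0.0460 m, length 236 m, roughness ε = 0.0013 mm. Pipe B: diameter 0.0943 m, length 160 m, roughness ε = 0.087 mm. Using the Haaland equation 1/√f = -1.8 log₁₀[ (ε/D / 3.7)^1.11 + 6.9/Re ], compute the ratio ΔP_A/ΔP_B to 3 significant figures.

Pipe A: V = Q/A = 0.00357/0.001662 = 2.148 m/s; Re = 3.489e+04; ε/D = 2.83e-05; Haaland → f = 0.02255; ΔP_A = f(L/D)(ρV²/2) = 2.149e+05 Pa.
Pipe B: V = Q/A = 0.00357/0.006984 = 0.5112 m/s; Re = 1.702e+04; ε/D = 0.000923; Haaland → f = 0.02841; ΔP_B = f(L/D)(ρV²/2) = 5069 Pa.
ΔP_A/ΔP_B = 2.149e+05/5069 = 42.4.

ΔP_A/ΔP_B ≈ 42.4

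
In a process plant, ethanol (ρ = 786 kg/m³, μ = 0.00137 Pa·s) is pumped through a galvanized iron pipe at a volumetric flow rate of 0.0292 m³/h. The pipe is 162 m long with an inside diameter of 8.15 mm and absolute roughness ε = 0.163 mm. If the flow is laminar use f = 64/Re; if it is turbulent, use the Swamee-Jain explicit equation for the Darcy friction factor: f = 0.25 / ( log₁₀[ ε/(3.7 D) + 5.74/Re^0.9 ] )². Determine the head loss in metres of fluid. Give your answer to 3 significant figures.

Q = 0.0292 m³/h = 0.0292/3600 = 8.111e-06 m³/s.
Cross-sectional area A = πD²/4 = π(0.00815)²/4 = 5.217e-05 m²; mean velocity V = Q/A = 8.111e-06/5.217e-05 = 0.1555 m/s.
Reynolds number Re = ρVD/μ = 786 · 0.1555 · 0.00815 / 0.00137 = 727.
Re < 2300 → laminar flow, so f = 64/Re = 64/727 = 0.08803 (the turbulent correlation is not needed).
Darcy-Weisbach: ΔP = f(L/D)(ρV²/2) = 0.08803·(162/0.00815)·(786·0.1555²/2) = 0.08803·1.988e+04·9.5 = 1.662e+04 Pa.
Head loss h_f = ΔP/(ρg) = 1.662e+04/(786·9.81) = 2.16 m.

h_f ≈ 2.16 m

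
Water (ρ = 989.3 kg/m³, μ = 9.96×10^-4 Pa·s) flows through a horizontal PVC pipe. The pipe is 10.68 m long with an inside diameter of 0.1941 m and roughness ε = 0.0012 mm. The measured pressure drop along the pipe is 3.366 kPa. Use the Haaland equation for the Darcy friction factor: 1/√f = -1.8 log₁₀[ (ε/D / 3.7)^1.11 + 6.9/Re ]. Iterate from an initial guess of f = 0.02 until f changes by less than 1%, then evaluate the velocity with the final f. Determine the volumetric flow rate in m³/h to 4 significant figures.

Q ≈ 332.1 m³/h

Rearranging Darcy-Weisbach: V = √(2·ΔP·D/(f·L·ρ)). With ε/D = 1.2e-06/0.1941 = 6.18e-06, iterate starting from f = 0.02:
  f = 0.02 → V = √(2·3366·0.1941/(0.02·10.68·989.3)) = 2.487 m/s; Re = ρVD/μ = 4.794e+05; f → 0.01323
  f = 0.01323 → V = 3.058 m/s; Re = 5.895e+05; f → 0.01276
  f = 0.01276 → V = 3.113 m/s; Re = 6.001e+05; f → 0.01272
Converged (Δf/f < 1%). With the final f = 0.01272: V = √(2·3366·0.1941/(0.01272·10.68·989.3)) = 3.118 m/s.
Q = V·A = 3.118·(π/4·0.1941²) = 0.09225 m³/s = 332.1 m³/h.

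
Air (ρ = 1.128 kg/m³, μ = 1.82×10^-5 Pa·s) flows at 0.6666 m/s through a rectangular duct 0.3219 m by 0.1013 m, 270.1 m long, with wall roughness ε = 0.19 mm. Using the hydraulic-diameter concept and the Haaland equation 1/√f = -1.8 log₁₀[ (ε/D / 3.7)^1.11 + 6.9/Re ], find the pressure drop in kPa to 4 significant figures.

ΔP ≈ 0.01598 kPa

Hydraulic diameter D_h = 4A/P = 4·(0.3219·0.1013)/(2·(0.3219+0.1013)) = 0.1304/0.8464 = 0.1541 m.
Re = ρVD_h/μ = 1.128·0.6666·0.1541/1.82e-05 = 6367.
ε/D_h = 0.00019/0.1541 = 0.00123; Haaland gives 1/√f = -1.8 log₁₀[0.000138+0.00108] = 5.243, so f = 0.03637.
ΔP = f(L/D_h)(ρV²/2) = 0.03637·270.1/0.1541·0.2506 = 15.98 Pa.
ΔP = 0.01598 kPa.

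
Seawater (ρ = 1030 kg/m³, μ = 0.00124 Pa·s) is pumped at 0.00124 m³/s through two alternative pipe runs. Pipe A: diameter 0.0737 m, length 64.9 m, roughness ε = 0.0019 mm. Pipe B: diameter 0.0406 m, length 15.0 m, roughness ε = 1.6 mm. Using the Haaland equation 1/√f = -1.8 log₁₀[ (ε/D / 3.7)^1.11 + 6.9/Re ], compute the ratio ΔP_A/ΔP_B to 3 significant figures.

ΔP_A/ΔP_B ≈ 0.0894

Pipe A: V = Q/A = 0.00124/0.004266 = 0.2907 m/s; Re = 1.779e+04; ε/D = 2.58e-05; Haaland → f = 0.02655; ΔP_A = f(L/D)(ρV²/2) = 1017 Pa.
Pipe B: V = Q/A = 0.00124/0.001295 = 0.9578 m/s; Re = 3.23e+04; ε/D = 0.0394; Haaland → f = 0.06522; ΔP_B = f(L/D)(ρV²/2) = 1.138e+04 Pa.
ΔP_A/ΔP_B = 1017/1.138e+04 = 0.0894.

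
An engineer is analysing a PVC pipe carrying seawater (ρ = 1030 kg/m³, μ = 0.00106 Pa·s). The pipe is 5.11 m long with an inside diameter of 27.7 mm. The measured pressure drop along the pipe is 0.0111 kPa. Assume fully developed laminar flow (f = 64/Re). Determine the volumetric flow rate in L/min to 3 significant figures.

For laminar flow, f = 64/Re with Re = ρVD/μ, so Darcy-Weisbach reduces to ΔP = 32μLV/D². Solving for V: V = ΔP·D²/(32μL) = 11.1·(0.0277)²/(32·0.00106·5.11) = 0.04914 m/s.
Check: Re = ρVD/μ = 1030·0.04914·0.0277/0.00106 = 1323 < 2300, so the laminar assumption holds.
Q = V·A = 0.04914·(π/4·0.0277²) = 2.961e-05 m³/s = 1.78 L/min.

Q ≈ 1.78 L/min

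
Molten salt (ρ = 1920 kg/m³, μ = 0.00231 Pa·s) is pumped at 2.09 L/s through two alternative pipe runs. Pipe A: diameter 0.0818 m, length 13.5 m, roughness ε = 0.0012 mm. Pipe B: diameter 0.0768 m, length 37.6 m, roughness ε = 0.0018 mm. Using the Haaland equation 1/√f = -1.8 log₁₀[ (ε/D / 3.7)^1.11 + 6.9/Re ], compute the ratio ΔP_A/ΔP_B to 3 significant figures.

ΔP_A/ΔP_B ≈ 0.266

Pipe A: V = Q/A = 0.00209/0.005255 = 0.3977 m/s; Re = 2.704e+04; ε/D = 1.47e-05; Haaland → f = 0.02393; ΔP_A = f(L/D)(ρV²/2) = 599.6 Pa.
Pipe B: V = Q/A = 0.00209/0.004632 = 0.4512 m/s; Re = 2.88e+04; ε/D = 2.34e-05; Haaland → f = 0.02359; ΔP_B = f(L/D)(ρV²/2) = 2256 Pa.
ΔP_A/ΔP_B = 599.6/2256 = 0.266.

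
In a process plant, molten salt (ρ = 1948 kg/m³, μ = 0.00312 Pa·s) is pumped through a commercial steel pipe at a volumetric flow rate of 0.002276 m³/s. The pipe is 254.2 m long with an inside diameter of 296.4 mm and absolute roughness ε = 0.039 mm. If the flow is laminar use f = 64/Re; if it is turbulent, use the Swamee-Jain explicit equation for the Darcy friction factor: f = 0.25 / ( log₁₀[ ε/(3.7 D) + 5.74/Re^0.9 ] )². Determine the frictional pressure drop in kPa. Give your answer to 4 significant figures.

Cross-sectional area A = πD²/4 = π(0.2964)²/4 = 0.069 m²; mean velocity V = Q/A = 0.002276/0.069 = 0.03299 m/s.
Reynolds number Re = ρVD/μ = 1948 · 0.03299 · 0.2964 / 0.00312 = 6104.
Re > 4000 → turbulent. Relative roughness ε/D = 3.9e-05/0.2964 = 0.000132. Swamee-Jain: f = 0.25/(log₁₀[0.000132/3.7 + 5.74/6104^0.9])² = 0.25/(log₁₀[3.56e-05 + 0.00225])² = 0.25/(-2.641)² = 0.03583.
Darcy-Weisbach: ΔP = f(L/D)(ρV²/2) = 0.03583·(254.2/0.2964)·(1948·0.03299²/2) = 0.03583·857.6·1.06 = 32.57 Pa.
ΔP = 32.57 Pa = 0.03257 kPa.

ΔP ≈ 0.03257 kPa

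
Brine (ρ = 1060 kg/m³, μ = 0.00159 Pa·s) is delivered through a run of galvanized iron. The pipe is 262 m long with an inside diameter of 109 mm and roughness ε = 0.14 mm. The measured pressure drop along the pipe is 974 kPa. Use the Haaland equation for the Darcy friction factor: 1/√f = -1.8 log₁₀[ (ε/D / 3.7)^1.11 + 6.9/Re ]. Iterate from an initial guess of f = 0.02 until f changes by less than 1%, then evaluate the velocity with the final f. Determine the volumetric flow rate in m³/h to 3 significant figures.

Q ≈ 201 m³/h

Rearranging Darcy-Weisbach: V = √(2·ΔP·D/(f·L·ρ)). With ε/D = 0.00014/0.109 = 0.00128, iterate starting from f = 0.02:
  f = 0.02 → V = √(2·9.74e+05·0.109/(0.02·262·1060)) = 6.183 m/s; Re = ρVD/μ = 4.493e+05; f → 0.02142
  f = 0.02142 → V = 5.975 m/s; Re = 4.342e+05; f → 0.02143
Converged (Δf/f < 1%). With the final f = 0.02143: V = √(2·9.74e+05·0.109/(0.02143·262·1060)) = 5.973 m/s.
Q = V·A = 5.973·(π/4·0.109²) = 0.05573 m³/s = 201 m³/h.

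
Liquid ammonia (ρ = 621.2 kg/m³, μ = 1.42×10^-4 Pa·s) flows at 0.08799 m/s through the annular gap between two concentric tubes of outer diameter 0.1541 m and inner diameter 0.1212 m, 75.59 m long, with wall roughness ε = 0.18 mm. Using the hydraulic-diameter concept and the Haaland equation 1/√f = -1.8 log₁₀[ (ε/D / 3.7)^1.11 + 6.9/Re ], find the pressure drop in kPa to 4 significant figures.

ΔP ≈ 0.2031 kPa

Hydraulic diameter D_h = 4A/P = D_o - D_i = 0.1541 - 0.1212 = 0.0329 m.
Re = ρVD_h/μ = 621.2·0.08799·0.0329/0.000142 = 1.266e+04.
ε/D_h = 0.00018/0.0329 = 0.00547; Haaland gives 1/√f = -1.8 log₁₀[0.000722+0.000545] = 5.215, so f = 0.03677.
ΔP = f(L/D_h)(ρV²/2) = 0.03677·75.59/0.0329·2.405 = 203.1 Pa.
ΔP = 0.2031 kPa.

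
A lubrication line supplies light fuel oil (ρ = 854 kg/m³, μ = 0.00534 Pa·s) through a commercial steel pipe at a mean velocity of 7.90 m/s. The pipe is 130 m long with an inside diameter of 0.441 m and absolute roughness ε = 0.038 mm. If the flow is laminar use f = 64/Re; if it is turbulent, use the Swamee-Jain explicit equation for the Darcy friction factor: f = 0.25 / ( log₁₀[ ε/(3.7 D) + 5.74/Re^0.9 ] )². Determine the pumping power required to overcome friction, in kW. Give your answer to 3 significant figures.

P ≈ 134 kW

Reynolds number Re = ρVD/μ = 854 · 7.9 · 0.441 / 0.00534 = 5.572e+05.
Re > 4000 → turbulent. Relative roughness ε/D = 3.8e-05/0.441 = 8.62e-05. Swamee-Jain: f = 0.25/(log₁₀[8.62e-05/3.7 + 5.74/5.572e+05^0.9])² = 0.25/(log₁₀[2.33e-05 + 3.87e-05])² = 0.25/(-4.208)² = 0.01412.
Darcy-Weisbach: ΔP = f(L/D)(ρV²/2) = 0.01412·(130/0.441)·(854·7.9²/2) = 0.01412·294.8·2.665e+04 = 1.109e+05 Pa.
Q = V·A = 7.9·0.1527 = 1.207 m³/s.
Pumping power P = QΔP = 1.207·1.109e+05 = 133800 W = 134 kW.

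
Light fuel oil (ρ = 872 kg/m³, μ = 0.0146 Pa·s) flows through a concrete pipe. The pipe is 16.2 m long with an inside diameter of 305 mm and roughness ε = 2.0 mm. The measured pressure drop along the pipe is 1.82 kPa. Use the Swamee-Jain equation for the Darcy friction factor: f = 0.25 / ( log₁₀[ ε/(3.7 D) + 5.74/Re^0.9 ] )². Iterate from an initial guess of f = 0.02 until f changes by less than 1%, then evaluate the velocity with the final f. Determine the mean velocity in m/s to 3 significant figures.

V ≈ 1.47 m/s

Rearranging Darcy-Weisbach: V = √(2·ΔP·D/(f·L·ρ)). With ε/D = 0.002/0.305 = 0.00656, iterate starting from f = 0.02:
  f = 0.02 → V = √(2·1820·0.305/(0.02·16.2·872)) = 1.982 m/s; Re = ρVD/μ = 3.611e+04; f → 0.03553
  f = 0.03553 → V = 1.487 m/s; Re = 2.709e+04; f → 0.03622
  f = 0.03622 → V = 1.473 m/s; Re = 2.683e+04; f → 0.03625
Converged (Δf/f < 1%). With the final f = 0.03625: V = √(2·1820·0.305/(0.03625·16.2·872)) = 1.472 m/s.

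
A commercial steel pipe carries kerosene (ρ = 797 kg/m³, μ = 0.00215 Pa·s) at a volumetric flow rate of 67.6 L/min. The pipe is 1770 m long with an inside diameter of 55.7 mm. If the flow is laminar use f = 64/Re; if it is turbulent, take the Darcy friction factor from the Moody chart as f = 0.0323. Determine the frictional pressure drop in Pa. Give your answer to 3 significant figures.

Q = 67.6 L/min = 67.6/60000 = 0.001127 m³/s.
Cross-sectional area A = πD²/4 = π(0.0557)²/4 = 0.002437 m²; mean velocity V = Q/A = 0.001127/0.002437 = 0.4624 m/s.
Reynolds number Re = ρVD/μ = 797 · 0.4624 · 0.0557 / 0.00215 = 9547.
Re > 4000 → turbulent; use the Moody-chart value f = 0.0323.
Darcy-Weisbach: ΔP = f(L/D)(ρV²/2) = 0.0323·(1770/0.0557)·(797·0.4624²/2) = 0.0323·3.178e+04·85.2 = 8.745e+04 Pa.

ΔP ≈ 87400 Pa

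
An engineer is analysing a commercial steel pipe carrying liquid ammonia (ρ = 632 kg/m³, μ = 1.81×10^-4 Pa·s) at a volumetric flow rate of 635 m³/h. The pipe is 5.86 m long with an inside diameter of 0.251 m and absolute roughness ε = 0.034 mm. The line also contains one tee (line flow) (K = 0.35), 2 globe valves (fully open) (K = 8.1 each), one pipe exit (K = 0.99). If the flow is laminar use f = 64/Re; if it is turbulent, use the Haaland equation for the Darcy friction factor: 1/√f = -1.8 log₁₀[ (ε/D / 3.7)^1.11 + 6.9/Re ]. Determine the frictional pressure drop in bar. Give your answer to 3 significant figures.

Q = 635 m³/h = 635/3600 = 0.1764 m³/s.
Cross-sectional area A = πD²/4 = π(0.251)²/4 = 0.04948 m²; mean velocity V = Q/A = 0.1764/0.04948 = 3.565 m/s.
Reynolds number Re = ρVD/μ = 632 · 3.565 · 0.251 / 0.000181 = 3.124e+06.
Re > 4000 → turbulent. Relative roughness ε/D = 3.4e-05/0.251 = 0.000135. Haaland: 1/√f = -1.8 log₁₀[(0.000135/3.7)^1.11 + 6.9/3.124e+06] = -1.8 log₁₀[1.19e-05 + 2.21e-06] = 8.731, so f = 0.01312.
Total minor-loss coefficient ΣK = 1·0.35 + 2·8.1 + 1·0.99 = 17.5.
ΔP = [f·L/D + ΣK]·(ρV²/2) = [0.01312·5.86/0.251 + 17.5]·(632·3.565²/2) = [0.3063 + 17.5]·4016 = 7.166e+04 Pa.
ΔP = 7.166e+04 Pa = 0.717 bar.

ΔP ≈ 0.717 bar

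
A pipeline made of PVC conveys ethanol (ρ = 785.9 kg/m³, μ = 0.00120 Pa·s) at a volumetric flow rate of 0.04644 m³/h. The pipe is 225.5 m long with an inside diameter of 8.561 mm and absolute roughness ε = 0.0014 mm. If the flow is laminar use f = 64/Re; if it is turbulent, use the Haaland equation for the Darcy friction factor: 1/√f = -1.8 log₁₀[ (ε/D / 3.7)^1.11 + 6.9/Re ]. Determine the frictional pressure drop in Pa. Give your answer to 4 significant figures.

ΔP ≈ 26480 Pa

Q = 0.04644 m³/h = 0.04644/3600 = 1.29e-05 m³/s.
Cross-sectional area A = πD²/4 = π(0.008561)²/4 = 5.756e-05 m²; mean velocity V = Q/A = 1.29e-05/5.756e-05 = 0.2241 m/s.
Reynolds number Re = ρVD/μ = 785.9 · 0.2241 · 0.008561 / 0.0012 = 1256.
Re < 2300 → laminar flow, so f = 64/Re = 64/1256 = 0.05094 (the turbulent correlation is not needed).
Darcy-Weisbach: ΔP = f(L/D)(ρV²/2) = 0.05094·(225.5/0.008561)·(785.9·0.2241²/2) = 0.05094·2.634e+04·19.74 = 2.648e+04 Pa.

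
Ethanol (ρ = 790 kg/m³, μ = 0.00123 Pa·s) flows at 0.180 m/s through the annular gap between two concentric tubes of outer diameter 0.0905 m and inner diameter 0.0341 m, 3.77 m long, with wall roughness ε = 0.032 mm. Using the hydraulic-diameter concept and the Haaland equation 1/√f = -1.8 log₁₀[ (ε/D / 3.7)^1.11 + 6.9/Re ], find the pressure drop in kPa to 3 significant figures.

Hydraulic diameter D_h = 4A/P = D_o - D_i = 0.0905 - 0.0341 = 0.0564 m.
Re = ρVD_h/μ = 790·0.18·0.0564/0.00123 = 6520.
ε/D_h = 3.2e-05/0.0564 = 0.000567; Haaland gives 1/√f = -1.8 log₁₀[5.84e-05+0.00106] = 5.314, so f = 0.03542.
ΔP = f(L/D_h)(ρV²/2) = 0.03542·3.77/0.0564·12.8 = 30.3 Pa.
ΔP = 0.0303 kPa.

ΔP ≈ 0.0303 kPa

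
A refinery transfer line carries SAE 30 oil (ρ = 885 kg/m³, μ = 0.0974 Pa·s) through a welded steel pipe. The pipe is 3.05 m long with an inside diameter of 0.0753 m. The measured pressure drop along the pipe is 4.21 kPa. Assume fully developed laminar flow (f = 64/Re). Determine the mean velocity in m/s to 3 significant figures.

For laminar flow, f = 64/Re with Re = ρVD/μ, so Darcy-Weisbach reduces to ΔP = 32μLV/D². Solving for V: V = ΔP·D²/(32μL) = 4210·(0.0753)²/(32·0.0974·3.05) = 2.511 m/s.
Check: Re = ρVD/μ = 885·2.511·0.0753/0.0974 = 1718 < 2300, so the laminar assumption holds.

V ≈ 2.51 m/s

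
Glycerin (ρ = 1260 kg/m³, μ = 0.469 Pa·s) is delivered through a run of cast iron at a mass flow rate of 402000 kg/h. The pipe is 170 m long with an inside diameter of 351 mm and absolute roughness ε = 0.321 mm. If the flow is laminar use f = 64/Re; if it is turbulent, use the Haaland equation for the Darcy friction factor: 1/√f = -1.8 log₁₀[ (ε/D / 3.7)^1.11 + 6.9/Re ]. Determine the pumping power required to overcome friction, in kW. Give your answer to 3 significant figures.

ṁ = 402000 kg/h = 402000/3600 = 111.7 kg/s.
A = πD²/4 = π(0.351)²/4 = 0.09676 m²; mean velocity V = ṁ/(ρA) = 111.7/(1260 · 0.09676) = 0.9159 m/s.
Reynolds number Re = ρVD/μ = 1260 · 0.9159 · 0.351 / 0.469 = 863.7.
Re < 2300 → laminar flow, so f = 64/Re = 64/863.7 = 0.0741 (the turbulent correlation is not needed).
Darcy-Weisbach: ΔP = f(L/D)(ρV²/2) = 0.0741·(170/0.351)·(1260·0.9159²/2) = 0.0741·484.3·528.5 = 1.897e+04 Pa.
Q = ṁ/ρ = 111.7/1260 = 0.08862 m³/s.
Pumping power P = QΔP = 0.08862·1.897e+04 = 1681 W = 1.68 kW.

P ≈ 1.68 kW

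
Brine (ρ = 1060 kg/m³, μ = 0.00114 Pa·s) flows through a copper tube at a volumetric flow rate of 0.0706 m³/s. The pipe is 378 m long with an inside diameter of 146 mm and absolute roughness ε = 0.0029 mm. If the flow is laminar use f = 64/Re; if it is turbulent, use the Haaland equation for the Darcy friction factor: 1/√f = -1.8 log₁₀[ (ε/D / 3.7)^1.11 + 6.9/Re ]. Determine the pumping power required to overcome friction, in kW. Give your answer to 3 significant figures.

P ≈ 22.4 kW

Cross-sectional area A = πD²/4 = π(0.146)²/4 = 0.01674 m²; mean velocity V = Q/A = 0.0706/0.01674 = 4.217 m/s.
Reynolds number Re = ρVD/μ = 1060 · 4.217 · 0.146 / 0.00114 = 5.725e+05.
Re > 4000 → turbulent. Relative roughness ε/D = 2.9e-06/0.146 = 1.99e-05. Haaland: 1/√f = -1.8 log₁₀[(1.99e-05/3.7)^1.11 + 6.9/5.725e+05] = -1.8 log₁₀[1.41e-06 + 1.21e-05] = 8.767, so f = 0.01301.
Darcy-Weisbach: ΔP = f(L/D)(ρV²/2) = 0.01301·(378/0.146)·(1060·4.217²/2) = 0.01301·2589·9425 = 3.175e+05 Pa.
Pumping power P = QΔP = 0.0706·3.175e+05 = 22410 W = 22.4 kW.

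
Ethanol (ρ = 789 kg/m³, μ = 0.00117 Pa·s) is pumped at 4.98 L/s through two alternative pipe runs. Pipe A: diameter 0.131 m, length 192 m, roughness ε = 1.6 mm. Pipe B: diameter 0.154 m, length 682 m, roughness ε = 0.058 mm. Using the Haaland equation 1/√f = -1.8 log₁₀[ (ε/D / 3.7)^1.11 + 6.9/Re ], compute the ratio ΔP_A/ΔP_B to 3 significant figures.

ΔP_A/ΔP_B ≈ 1.09

Pipe A: V = Q/A = 0.00498/0.01348 = 0.3695 m/s; Re = 3.264e+04; ε/D = 0.0122; Haaland → f = 0.04218; ΔP_A = f(L/D)(ρV²/2) = 3329 Pa.
Pipe B: V = Q/A = 0.00498/0.01863 = 0.2674 m/s; Re = 2.777e+04; ε/D = 0.000377; Haaland → f = 0.02457; ΔP_B = f(L/D)(ρV²/2) = 3068 Pa.
ΔP_A/ΔP_B = 3329/3068 = 1.09.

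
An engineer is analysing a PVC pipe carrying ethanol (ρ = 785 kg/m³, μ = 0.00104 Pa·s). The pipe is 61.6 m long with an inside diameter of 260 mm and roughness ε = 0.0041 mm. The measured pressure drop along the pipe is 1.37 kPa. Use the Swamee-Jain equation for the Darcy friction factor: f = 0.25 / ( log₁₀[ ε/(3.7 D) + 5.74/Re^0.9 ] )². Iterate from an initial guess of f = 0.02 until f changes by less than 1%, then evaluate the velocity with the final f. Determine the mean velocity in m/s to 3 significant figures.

V ≈ 0.964 m/s

Rearranging Darcy-Weisbach: V = √(2·ΔP·D/(f·L·ρ)). With ε/D = 4.1e-06/0.26 = 1.58e-05, iterate starting from f = 0.02:
  f = 0.02 → V = √(2·1370·0.26/(0.02·61.6·785)) = 0.8583 m/s; Re = ρVD/μ = 1.684e+05; f → 0.0162
  f = 0.0162 → V = 0.9538 m/s; Re = 1.872e+05; f → 0.01587
  f = 0.01587 → V = 0.9634 m/s; Re = 1.891e+05; f → 0.01584
Converged (Δf/f < 1%). With the final f = 0.01584: V = √(2·1370·0.26/(0.01584·61.6·785)) = 0.9643 m/s.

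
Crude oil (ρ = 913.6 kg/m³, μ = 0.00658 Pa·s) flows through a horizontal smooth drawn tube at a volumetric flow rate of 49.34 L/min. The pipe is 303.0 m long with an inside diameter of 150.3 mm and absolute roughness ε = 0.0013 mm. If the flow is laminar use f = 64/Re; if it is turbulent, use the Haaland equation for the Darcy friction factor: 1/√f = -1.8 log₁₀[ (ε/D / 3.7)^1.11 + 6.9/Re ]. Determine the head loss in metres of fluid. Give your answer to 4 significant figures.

h_f ≈ 0.01461 m

Q = 49.34 L/min = 49.34/60000 = 0.0008223 m³/s.
Cross-sectional area A = πD²/4 = π(0.1503)²/4 = 0.01774 m²; mean velocity V = Q/A = 0.0008223/0.01774 = 0.04635 m/s.
Reynolds number Re = ρVD/μ = 913.6 · 0.04635 · 0.1503 / 0.00658 = 967.2.
Re < 2300 → laminar flow, so f = 64/Re = 64/967.2 = 0.06617 (the turbulent correlation is not needed).
Darcy-Weisbach: ΔP = f(L/D)(ρV²/2) = 0.06617·(303/0.1503)·(913.6·0.04635²/2) = 0.06617·2016·0.9813 = 130.9 Pa.
Head loss h_f = ΔP/(ρg) = 130.9/(913.6·9.81) = 0.01461 m.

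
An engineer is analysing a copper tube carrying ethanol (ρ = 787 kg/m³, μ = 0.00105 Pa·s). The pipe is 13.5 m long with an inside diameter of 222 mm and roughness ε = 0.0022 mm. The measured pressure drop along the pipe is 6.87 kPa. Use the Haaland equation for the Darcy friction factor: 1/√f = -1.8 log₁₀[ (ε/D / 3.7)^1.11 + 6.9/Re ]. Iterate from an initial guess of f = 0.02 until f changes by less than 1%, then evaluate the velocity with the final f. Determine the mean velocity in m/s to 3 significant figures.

V ≈ 4.86 m/s

Rearranging Darcy-Weisbach: V = √(2·ΔP·D/(f·L·ρ)). With ε/D = 2.2e-06/0.222 = 9.91e-06, iterate starting from f = 0.02:
  f = 0.02 → V = √(2·6870·0.222/(0.02·13.5·787)) = 3.789 m/s; Re = ρVD/μ = 6.304e+05; f → 0.01267
  f = 0.01267 → V = 4.76 m/s; Re = 7.921e+05; f → 0.01221
  f = 0.01221 → V = 4.85 m/s; Re = 8.07e+05; f → 0.01217
Converged (Δf/f < 1%). With the final f = 0.01217: V = √(2·6870·0.222/(0.01217·13.5·787)) = 4.857 m/s.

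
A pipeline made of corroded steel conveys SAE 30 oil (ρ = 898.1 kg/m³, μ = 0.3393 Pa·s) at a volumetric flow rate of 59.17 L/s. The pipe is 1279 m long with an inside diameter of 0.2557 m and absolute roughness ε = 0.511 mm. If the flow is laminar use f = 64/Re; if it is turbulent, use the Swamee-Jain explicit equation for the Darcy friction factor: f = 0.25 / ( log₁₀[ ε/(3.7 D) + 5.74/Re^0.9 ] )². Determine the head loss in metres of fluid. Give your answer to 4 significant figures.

h_f ≈ 27.78 m

Q = 59.17 L/s = 59.17/1000 = 0.05917 m³/s.
Cross-sectional area A = πD²/4 = π(0.2557)²/4 = 0.05135 m²; mean velocity V = Q/A = 0.05917/0.05135 = 1.152 m/s.
Reynolds number Re = ρVD/μ = 898.1 · 1.152 · 0.2557 / 0.339 = 779.9.
Re < 2300 → laminar flow, so f = 64/Re = 64/779.9 = 0.08207 (the turbulent correlation is not needed).
Darcy-Weisbach: ΔP = f(L/D)(ρV²/2) = 0.08207·(1279/0.2557)·(898.1·1.152²/2) = 0.08207·5002·596.2 = 2.447e+05 Pa.
Head loss h_f = ΔP/(ρg) = 2.447e+05/(898.1·9.81) = 27.78 m.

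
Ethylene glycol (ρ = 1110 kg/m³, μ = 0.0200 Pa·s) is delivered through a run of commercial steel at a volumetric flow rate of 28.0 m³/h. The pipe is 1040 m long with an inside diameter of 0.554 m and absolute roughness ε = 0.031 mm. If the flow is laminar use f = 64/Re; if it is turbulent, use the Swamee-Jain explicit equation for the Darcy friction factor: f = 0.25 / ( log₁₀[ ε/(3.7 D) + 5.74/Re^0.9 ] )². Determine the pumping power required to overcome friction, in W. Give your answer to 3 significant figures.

P ≈ 0.544 W

Q = 28.0 m³/h = 28.0/3600 = 0.007778 m³/s.
Cross-sectional area A = πD²/4 = π(0.554)²/4 = 0.2411 m²; mean velocity V = Q/A = 0.007778/0.2411 = 0.03227 m/s.
Reynolds number Re = ρVD/μ = 1110 · 0.03227 · 0.554 / 0.02 = 992.1.
Re < 2300 → laminar flow, so f = 64/Re = 64/992.1 = 0.06451 (the turbulent correlation is not needed).
Darcy-Weisbach: ΔP = f(L/D)(ρV²/2) = 0.06451·(1040/0.554)·(1110·0.03227²/2) = 0.06451·1877·0.5778 = 69.97 Pa.
Pumping power P = QΔP = 0.007778·69.97 = 0.5442 W = 0.544 W.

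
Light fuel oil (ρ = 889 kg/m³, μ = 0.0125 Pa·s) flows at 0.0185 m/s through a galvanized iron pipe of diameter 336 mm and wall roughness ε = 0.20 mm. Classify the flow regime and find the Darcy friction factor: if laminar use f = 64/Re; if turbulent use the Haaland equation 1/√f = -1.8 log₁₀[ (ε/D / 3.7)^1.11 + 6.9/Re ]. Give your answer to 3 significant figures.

f ≈ 0.145

Re = ρVD/μ = 889·0.0185·0.336/0.0125 = 442.1.
Re < 2300 → laminar, so f = 64/Re = 0.1448 (roughness is irrelevant in laminar flow).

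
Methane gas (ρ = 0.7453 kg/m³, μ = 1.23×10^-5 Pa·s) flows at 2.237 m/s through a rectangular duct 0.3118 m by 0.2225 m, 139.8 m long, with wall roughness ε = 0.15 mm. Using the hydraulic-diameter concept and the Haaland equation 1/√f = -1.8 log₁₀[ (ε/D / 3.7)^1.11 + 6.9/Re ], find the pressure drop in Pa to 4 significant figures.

ΔP ≈ 24.01 Pa

Hydraulic diameter D_h = 4A/P = 4·(0.3118·0.2225)/(2·(0.3118+0.2225)) = 0.2775/1.069 = 0.2597 m.
Re = ρVD_h/μ = 0.7453·2.237·0.2597/1.23e-05 = 3.52e+04.
ε/D_h = 0.00015/0.2597 = 0.000578; Haaland gives 1/√f = -1.8 log₁₀[5.95e-05+0.000196] = 6.467, so f = 0.02391.
ΔP = f(L/D_h)(ρV²/2) = 0.02391·139.8/0.2597·1.865 = 24.01 Pa.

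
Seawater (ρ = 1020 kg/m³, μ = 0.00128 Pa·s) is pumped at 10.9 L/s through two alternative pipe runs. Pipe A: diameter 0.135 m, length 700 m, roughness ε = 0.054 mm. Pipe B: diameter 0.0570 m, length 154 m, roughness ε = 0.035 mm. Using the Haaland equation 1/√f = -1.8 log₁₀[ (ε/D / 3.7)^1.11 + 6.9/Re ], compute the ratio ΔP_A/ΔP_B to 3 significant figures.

ΔP_A/ΔP_B ≈ 0.0640

Pipe A: V = Q/A = 0.0109/0.01431 = 0.7615 m/s; Re = 8.192e+04; ε/D = 0.0004; Haaland → f = 0.02022; ΔP_A = f(L/D)(ρV²/2) = 3.1e+04 Pa.
Pipe B: V = Q/A = 0.0109/0.002552 = 4.272 m/s; Re = 1.94e+05; ε/D = 0.000614; Haaland → f = 0.01926; ΔP_B = f(L/D)(ρV²/2) = 4.842e+05 Pa.
ΔP_A/ΔP_B = 3.1e+04/4.842e+05 = 0.0640.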